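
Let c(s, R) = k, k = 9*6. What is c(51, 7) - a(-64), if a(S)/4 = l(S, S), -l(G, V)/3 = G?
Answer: -714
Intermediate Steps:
l(G, V) = -3*G
k = 54
c(s, R) = 54
a(S) = -12*S (a(S) = 4*(-3*S) = -12*S)
c(51, 7) - a(-64) = 54 - (-12)*(-64) = 54 - 1*768 = 54 - 768 = -714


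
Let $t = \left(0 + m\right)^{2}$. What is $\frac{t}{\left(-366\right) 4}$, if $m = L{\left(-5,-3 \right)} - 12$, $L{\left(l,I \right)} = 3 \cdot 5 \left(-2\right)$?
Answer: $- \frac{147}{122} \approx -1.2049$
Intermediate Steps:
$L{\left(l,I \right)} = -30$ ($L{\left(l,I \right)} = 15 \left(-2\right) = -30$)
$m = -42$ ($m = -30 - 12 = -42$)
$t = 1764$ ($t = \left(0 - 42\right)^{2} = \left(-42\right)^{2} = 1764$)
$\frac{t}{\left(-366\right) 4} = \frac{1764}{\left(-366\right) 4} = \frac{1764}{-1464} = 1764 \left(- \frac{1}{1464}\right) = - \frac{147}{122}$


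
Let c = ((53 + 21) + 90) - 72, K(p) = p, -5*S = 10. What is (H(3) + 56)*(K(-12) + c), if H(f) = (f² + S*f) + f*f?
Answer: 5440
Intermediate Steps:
S = -2 (S = -⅕*10 = -2)
H(f) = -2*f + 2*f² (H(f) = (f² - 2*f) + f*f = (f² - 2*f) + f² = -2*f + 2*f²)
c = 92 (c = (74 + 90) - 72 = 164 - 72 = 92)
(H(3) + 56)*(K(-12) + c) = (2*3*(-1 + 3) + 56)*(-12 + 92) = (2*3*2 + 56)*80 = (12 + 56)*80 = 68*80 = 5440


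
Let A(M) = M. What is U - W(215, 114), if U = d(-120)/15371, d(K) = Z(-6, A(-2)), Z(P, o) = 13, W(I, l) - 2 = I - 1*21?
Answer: -3012703/15371 ≈ -196.00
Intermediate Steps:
W(I, l) = -19 + I (W(I, l) = 2 + (I - 1*21) = 2 + (I - 21) = 2 + (-21 + I) = -19 + I)
d(K) = 13
U = 13/15371 ≈ 0.00084575
U - W(215, 114) = 13/15371 - (-19 + 215) = 13/15371 - 1*196 = 13/15371 - 196 = -3012703/15371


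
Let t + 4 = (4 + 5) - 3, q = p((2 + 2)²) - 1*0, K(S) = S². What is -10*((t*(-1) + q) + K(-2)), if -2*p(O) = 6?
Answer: 10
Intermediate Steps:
p(O) = -3 (p(O) = -½*6 = -3)
q = -3 (q = -3 - 1*0 = -3 + 0 = -3)
t = 2 (t = -4 + ((4 + 5) - 3) = -4 + (9 - 3) = -4 + 6 = 2)
-10*((t*(-1) + q) + K(-2)) = -10*((2*(-1) - 3) + (-2)²) = -10*((-2 - 3) + 4) = -10*(-5 + 4) = -10*(-1) = 10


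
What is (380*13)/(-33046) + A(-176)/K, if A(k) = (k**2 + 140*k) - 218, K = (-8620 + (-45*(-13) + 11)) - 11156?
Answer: -815727/1741270 ≈ -0.46847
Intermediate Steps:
K = -19180 (K = (-8620 + (585 + 11)) - 11156 = (-8620 + 596) - 11156 = -8024 - 11156 = -19180)
A(k) = -218 + k**2 + 140*k
(380*13)/(-33046) + A(-176)/K = (380*13)/(-33046) + (-218 + (-176)**2 + 140*(-176))/(-19180) = 4940*(-1/33046) + (-218 + 30976 - 24640)*(-1/19180) = -190/1271 + 6118*(-1/19180) = -190/1271 - 437/1370 = -815727/1741270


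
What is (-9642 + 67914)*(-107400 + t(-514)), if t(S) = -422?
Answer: -6283003584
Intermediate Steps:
(-9642 + 67914)*(-107400 + t(-514)) = (-9642 + 67914)*(-107400 - 422) = 58272*(-107822) = -6283003584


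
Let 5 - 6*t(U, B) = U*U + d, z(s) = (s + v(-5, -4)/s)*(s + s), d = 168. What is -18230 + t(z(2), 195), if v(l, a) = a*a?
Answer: -111143/6 ≈ -18524.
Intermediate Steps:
v(l, a) = a²
z(s) = 2*s*(s + 16/s) (z(s) = (s + (-4)²/s)*(s + s) = (s + 16/s)*(2*s) = 2*s*(s + 16/s))
t(U, B) = -163/6 - U²/6 (t(U, B) = ⅚ - (U*U + 168)/6 = ⅚ - (U² + 168)/6 = ⅚ - (168 + U²)/6 = ⅚ + (-28 - U²/6) = -163/6 - U²/6)
-18230 + t(z(2), 195) = -18230 + (-163/6 - (32 + 2*2²)²/6) = -18230 + (-163/6 - (32 + 2*4)²/6) = -18230 + (-163/6 - (32 + 8)²/6) = -18230 + (-163/6 - ⅙*40²) = -18230 + (-163/6 - ⅙*1600) = -18230 + (-163/6 - 800/3) = -18230 - 1763/6 = -111143/6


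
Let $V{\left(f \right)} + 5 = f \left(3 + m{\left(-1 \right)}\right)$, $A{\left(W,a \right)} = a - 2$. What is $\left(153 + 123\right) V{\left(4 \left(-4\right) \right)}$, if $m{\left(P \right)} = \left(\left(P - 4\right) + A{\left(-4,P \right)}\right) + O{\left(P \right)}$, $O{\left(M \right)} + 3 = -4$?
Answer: $51612$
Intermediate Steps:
$A{\left(W,a \right)} = -2 + a$
$O{\left(M \right)} = -7$ ($O{\left(M \right)} = -3 - 4 = -7$)
$m{\left(P \right)} = -13 + 2 P$ ($m{\left(P \right)} = \left(\left(P - 4\right) + \left(-2 + P\right)\right) - 7 = \left(\left(-4 + P\right) + \left(-2 + P\right)\right) - 7 = \left(-6 + 2 P\right) - 7 = -13 + 2 P$)
$V{\left(f \right)} = -5 - 12 f$ ($V{\left(f \right)} = -5 + f \left(3 + \left(-13 + 2 \left(-1\right)\right)\right) = -5 + f \left(3 - 15\right) = -5 + f \left(-12\right) = -5 - 12 f$)
$\left(153 + 123\right) V{\left(4 \left(-4\right) \right)} = \left(153 + 123\right) \left(-5 - 12 \cdot 4 \left(-4\right)\right) = 276 \left(-5 - -192\right) = 276 \left(-5 + 192\right) = 276 \cdot 187 = 51612$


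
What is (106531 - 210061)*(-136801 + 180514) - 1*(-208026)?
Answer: -4525398864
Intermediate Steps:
(106531 - 210061)*(-136801 + 180514) - 1*(-208026) = -103530*43713 + 208026 = -4525606890 + 208026 = -4525398864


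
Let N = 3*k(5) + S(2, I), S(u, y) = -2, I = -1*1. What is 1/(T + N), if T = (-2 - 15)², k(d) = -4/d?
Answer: 5/1423 ≈ 0.0035137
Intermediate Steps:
I = -1
N = -22/5 (N = 3*(-4/5) - 2 = 3*(-4*⅕) - 2 = 3*(-⅘) - 2 = -12/5 - 2 = -22/5 ≈ -4.4000)
T = 289 (T = (-17)² = 289)
1/(T + N) = 1/(289 - 22/5) = 1/(1423/5) = 5/1423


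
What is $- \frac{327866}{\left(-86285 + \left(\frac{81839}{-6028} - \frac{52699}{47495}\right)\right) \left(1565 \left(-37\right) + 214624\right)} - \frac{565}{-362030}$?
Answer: $\frac{444349384926843454879}{280366783490198507055978} \approx 0.0015849$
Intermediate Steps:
$- \frac{327866}{\left(-86285 + \left(\frac{81839}{-6028} - \frac{52699}{47495}\right)\right) \left(1565 \left(-37\right) + 214624\right)} - \frac{565}{-362030} = - \frac{327866}{\left(-86285 + \left(81839 \left(- \frac{1}{6028}\right) - \frac{52699}{47495}\right)\right) \left(-57905 + 214624\right)} - - \frac{113}{72406} = - \frac{327866}{\left(-86285 - \frac{4204612877}{286299860}\right) 156719} + \frac{113}{72406} = - \frac{327866}{\left(- \frac{24707588032977}{286299860}\right) 156719} + \frac{113}{72406} = - \frac{327866}{- \frac{3872148488940122463}{286299860}} + \frac{113}{72406} = \left(-327866\right) \left(- \frac{286299860}{3872148488940122463}\right) + \frac{113}{72406} = \frac{93867989898760}{3872148488940122463} + \frac{113}{72406} = \frac{444349384926843454879}{280366783490198507055978}$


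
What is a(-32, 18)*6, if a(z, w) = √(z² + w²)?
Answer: 12*√337 ≈ 220.29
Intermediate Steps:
a(z, w) = √(w² + z²)
a(-32, 18)*6 = √(18² + (-32)²)*6 = √(324 + 1024)*6 = √1348*6 = (2*√337)*6 = 12*√337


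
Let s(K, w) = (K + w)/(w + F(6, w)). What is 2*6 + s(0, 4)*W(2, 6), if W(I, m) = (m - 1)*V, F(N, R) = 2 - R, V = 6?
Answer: 72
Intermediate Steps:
s(K, w) = K/2 + w/2 (s(K, w) = (K + w)/(w + (2 - w)) = (K + w)/2 = (K + w)*(½) = K/2 + w/2)
W(I, m) = -6 + 6*m (W(I, m) = (m - 1)*6 = (-1 + m)*6 = -6 + 6*m)
2*6 + s(0, 4)*W(2, 6) = 2*6 + ((½)*0 + (½)*4)*(-6 + 6*6) = 12 + (0 + 2)*(-6 + 36) = 12 + 2*30 = 12 + 60 = 72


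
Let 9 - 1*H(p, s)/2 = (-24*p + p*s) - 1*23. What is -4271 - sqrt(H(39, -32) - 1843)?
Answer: -4271 - sqrt(2589) ≈ -4321.9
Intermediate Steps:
H(p, s) = 64 + 48*p - 2*p*s (H(p, s) = 18 - 2*((-24*p + p*s) - 1*23) = 18 - 2*((-24*p + p*s) - 23) = 18 - 2*(-23 - 24*p + p*s) = 18 + (46 + 48*p - 2*p*s) = 64 + 48*p - 2*p*s)
-4271 - sqrt(H(39, -32) - 1843) = -4271 - sqrt((64 + 48*39 - 2*39*(-32)) - 1843) = -4271 - sqrt((64 + 1872 + 2496) - 1843) = -4271 - sqrt(4432 - 1843) = -4271 - sqrt(2589)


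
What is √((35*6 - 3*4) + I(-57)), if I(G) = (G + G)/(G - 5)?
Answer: √192045/31 ≈ 14.136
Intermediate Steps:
I(G) = 2*G/(-5 + G) (I(G) = (2*G)/(-5 + G) = 2*G/(-5 + G))
√((35*6 - 3*4) + I(-57)) = √((35*6 - 3*4) + 2*(-57)/(-5 - 57)) = √((210 - 12) + 2*(-57)/(-62)) = √(198 + 2*(-57)*(-1/62)) = √(198 + 57/31) = √(6195/31) = √192045/31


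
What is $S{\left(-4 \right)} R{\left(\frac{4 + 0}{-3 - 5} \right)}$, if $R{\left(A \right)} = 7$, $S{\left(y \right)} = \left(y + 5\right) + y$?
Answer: $-21$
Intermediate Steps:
$S{\left(y \right)} = 5 + 2 y$ ($S{\left(y \right)} = \left(5 + y\right) + y = 5 + 2 y$)
$S{\left(-4 \right)} R{\left(\frac{4 + 0}{-3 - 5} \right)} = \left(5 + 2 \left(-4\right)\right) 7 = \left(5 - 8\right) 7 = \left(-3\right) 7 = -21$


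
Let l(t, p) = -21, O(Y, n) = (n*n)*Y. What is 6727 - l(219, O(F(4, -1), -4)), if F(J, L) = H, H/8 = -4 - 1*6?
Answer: 6748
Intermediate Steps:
H = -80 (H = 8*(-4 - 1*6) = 8*(-4 - 6) = 8*(-10) = -80)
F(J, L) = -80
O(Y, n) = Y*n² (O(Y, n) = n²*Y = Y*n²)
6727 - l(219, O(F(4, -1), -4)) = 6727 - 1*(-21) = 6727 + 21 = 6748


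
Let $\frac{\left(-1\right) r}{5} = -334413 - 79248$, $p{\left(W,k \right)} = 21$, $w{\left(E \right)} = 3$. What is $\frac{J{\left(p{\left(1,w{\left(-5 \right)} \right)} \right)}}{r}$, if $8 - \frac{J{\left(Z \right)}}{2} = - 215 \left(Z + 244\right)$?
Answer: $\frac{113966}{2068305} \approx 0.055101$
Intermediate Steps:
$J{\left(Z \right)} = 104936 + 430 Z$ ($J{\left(Z \right)} = 16 - 2 \left(- 215 \left(Z + 244\right)\right) = 16 - 2 \left(- 215 \left(244 + Z\right)\right) = 16 - 2 \left(-52460 - 215 Z\right) = 16 + \left(104920 + 430 Z\right) = 104936 + 430 Z$)
$r = 2068305$ ($r = - 5 \left(-334413 - 79248\right) = \left(-5\right) \left(-413661\right) = 2068305$)
$\frac{J{\left(p{\left(1,w{\left(-5 \right)} \right)} \right)}}{r} = \frac{104936 + 430 \cdot 21}{2068305} = \left(104936 + 9030\right) \frac{1}{2068305} = 113966 \cdot \frac{1}{2068305} = \frac{113966}{2068305}$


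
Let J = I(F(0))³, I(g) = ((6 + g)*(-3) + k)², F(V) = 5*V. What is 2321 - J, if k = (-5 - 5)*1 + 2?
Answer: -308913455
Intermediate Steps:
k = -8 (k = -10*1 + 2 = -10 + 2 = -8)
I(g) = (-26 - 3*g)² (I(g) = ((6 + g)*(-3) - 8)² = ((-18 - 3*g) - 8)² = (-26 - 3*g)²)
J = 308915776 (J = ((26 + 3*(5*0))²)³ = ((26 + 3*0)²)³ = ((26 + 0)²)³ = (26²)³ = 676³ = 308915776)
2321 - J = 2321 - 1*308915776 = 2321 - 308915776 = -308913455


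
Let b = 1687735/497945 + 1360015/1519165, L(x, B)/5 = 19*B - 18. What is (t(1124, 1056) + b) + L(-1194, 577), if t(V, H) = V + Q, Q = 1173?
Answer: 246503648010776/4322632091 ≈ 57026.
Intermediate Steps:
t(V, H) = 1173 + V (t(V, H) = V + 1173 = 1173 + V)
L(x, B) = -90 + 95*B (L(x, B) = 5*(19*B - 18) = 5*(-18 + 19*B) = -90 + 95*B)
b = 18520917774/4322632091 (b = 1687735*(1/497945) + 1360015*(1/1519165) = 48221/14227 + 272003/303833 = 18520917774/4322632091 ≈ 4.2846)
(t(1124, 1056) + b) + L(-1194, 577) = ((1173 + 1124) + 18520917774/4322632091) + (-90 + 95*577) = (2297 + 18520917774/4322632091) + (-90 + 54815) = 9947606830801/4322632091 + 54725 = 246503648010776/4322632091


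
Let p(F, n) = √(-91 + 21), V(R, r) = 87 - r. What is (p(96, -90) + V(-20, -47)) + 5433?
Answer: 5567 + I*√70 ≈ 5567.0 + 8.3666*I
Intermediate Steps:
p(F, n) = I*√70 (p(F, n) = √(-70) = I*√70)
(p(96, -90) + V(-20, -47)) + 5433 = (I*√70 + (87 - 1*(-47))) + 5433 = (I*√70 + (87 + 47)) + 5433 = (I*√70 + 134) + 5433 = (134 + I*√70) + 5433 = 5567 + I*√70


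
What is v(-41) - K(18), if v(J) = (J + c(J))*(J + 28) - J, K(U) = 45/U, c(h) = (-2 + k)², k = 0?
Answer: 1039/2 ≈ 519.50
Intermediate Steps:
c(h) = 4 (c(h) = (-2 + 0)² = (-2)² = 4)
v(J) = -J + (4 + J)*(28 + J) (v(J) = (J + 4)*(J + 28) - J = (4 + J)*(28 + J) - J = -J + (4 + J)*(28 + J))
v(-41) - K(18) = (112 + (-41)² + 31*(-41)) - 45/18 = (112 + 1681 - 1271) - 45/18 = 522 - 1*5/2 = 522 - 5/2 = 1039/2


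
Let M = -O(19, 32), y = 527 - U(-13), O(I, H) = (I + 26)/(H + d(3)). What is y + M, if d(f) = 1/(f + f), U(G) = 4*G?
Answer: 111477/193 ≈ 577.60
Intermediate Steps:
d(f) = 1/(2*f)
O(I, H) = (26 + I)/(⅙ + H) (O(I, H) = (I + 26)/(H + (½)/3) = (26 + I)/(H + (½)*(⅓)) = (26 + I)/(H + ⅙) = (26 + I)/(⅙ + H))
y = 579 (y = 527 - 4*(-13) = 527 - 1*(-52) = 527 + 52 = 579)
M = -270/193 (M = -6*(26 + 19)/(1 + 6*32) = -6*45/(1 + 192) = -6*45/193 = -1*270/193 = -270/193 ≈ -1.3990)
y + M = 579 - 270/193 = 111477/193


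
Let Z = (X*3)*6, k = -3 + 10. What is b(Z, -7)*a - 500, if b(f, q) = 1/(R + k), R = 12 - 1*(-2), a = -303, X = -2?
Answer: -3601/7 ≈ -514.43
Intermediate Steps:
k = 7
R = 14 (R = 12 + 2 = 14)
Z = -36 (Z = -2*3*6 = -6*6 = -36)
b(f, q) = 1/21 (b(f, q) = 1/(14 + 7) = 1/21)
b(Z, -7)*a - 500 = (1/21)*(-303) - 500 = -101/7 - 500 = -3601/7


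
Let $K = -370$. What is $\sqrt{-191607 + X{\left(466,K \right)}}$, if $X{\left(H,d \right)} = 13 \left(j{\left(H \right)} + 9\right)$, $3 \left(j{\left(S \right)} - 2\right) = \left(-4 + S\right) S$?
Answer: $14 \sqrt{3783} \approx 861.08$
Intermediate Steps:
$j{\left(S \right)} = 2 + \frac{S \left(-4 + S\right)}{3}$ ($j{\left(S \right)} = 2 + \frac{\left(-4 + S\right) S}{3} = 2 + \frac{S \left(-4 + S\right)}{3}$)
$X{\left(H,d \right)} = 143 - \frac{52 H}{3} + \frac{13 H^{2}}{3}$ ($X{\left(H,d \right)} = 13 \left(\left(2 - \frac{4 H}{3} + \frac{H^{2}}{3}\right) + 9\right) = 13 \left(11 - \frac{4 H}{3} + \frac{H^{2}}{3}\right) = 143 - \frac{52 H}{3} + \frac{13 H^{2}}{3}$)
$\sqrt{-191607 + X{\left(466,K \right)}} = \sqrt{-191607 + \left(143 - \frac{24232}{3} + \frac{13 \cdot 466^{2}}{3}\right)} = \sqrt{-191607 + \left(143 - \frac{24232}{3} + \frac{13}{3} \cdot 217156\right)} = \sqrt{-191607 + \left(143 - \frac{24232}{3} + \frac{2823028}{3}\right)} = \sqrt{-191607 + 933075} = \sqrt{741468} = 14 \sqrt{3783}$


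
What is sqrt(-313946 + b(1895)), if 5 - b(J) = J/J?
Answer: I*sqrt(313942) ≈ 560.31*I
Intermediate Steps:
b(J) = 4 (b(J) = 5 - J/J = 5 - 1*1 = 5 - 1 = 4)
sqrt(-313946 + b(1895)) = sqrt(-313946 + 4) = sqrt(-313942) = I*sqrt(313942)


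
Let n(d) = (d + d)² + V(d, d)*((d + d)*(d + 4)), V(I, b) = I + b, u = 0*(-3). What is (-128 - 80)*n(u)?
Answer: 0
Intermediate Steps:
u = 0
n(d) = 4*d² + 4*d²*(4 + d) (n(d) = (d + d)² + (d + d)*((d + d)*(d + 4)) = (2*d)² + (2*d)*((2*d)*(4 + d)) = 4*d² + (2*d)*(2*d*(4 + d)) = 4*d² + 4*d²*(4 + d))
(-128 - 80)*n(u) = (-128 - 80)*(4*0²*(5 + 0)) = -832*0*5 = -208*0 = 0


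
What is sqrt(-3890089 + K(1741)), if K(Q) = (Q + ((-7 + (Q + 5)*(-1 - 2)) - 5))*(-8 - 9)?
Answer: 6*I*sqrt(106401) ≈ 1957.2*I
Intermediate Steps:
K(Q) = 459 + 34*Q (K(Q) = (Q + ((-7 + (5 + Q)*(-3)) - 5))*(-17) = (Q + ((-7 + (-15 - 3*Q)) - 5))*(-17) = (Q + ((-22 - 3*Q) - 5))*(-17) = (Q + (-27 - 3*Q))*(-17) = (-27 - 2*Q)*(-17) = 459 + 34*Q)
sqrt(-3890089 + K(1741)) = sqrt(-3890089 + (459 + 34*1741)) = sqrt(-3890089 + (459 + 59194)) = sqrt(-3890089 + 59653) = sqrt(-3830436) = 6*I*sqrt(106401)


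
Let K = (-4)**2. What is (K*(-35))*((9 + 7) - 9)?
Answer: -3920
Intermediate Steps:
K = 16
(K*(-35))*((9 + 7) - 9) = (16*(-35))*((9 + 7) - 9) = -560*(16 - 9) = -560*7 = -3920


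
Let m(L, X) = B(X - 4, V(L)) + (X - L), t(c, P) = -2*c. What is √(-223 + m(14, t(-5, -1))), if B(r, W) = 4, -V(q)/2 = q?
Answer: I*√223 ≈ 14.933*I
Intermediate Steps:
V(q) = -2*q
m(L, X) = 4 + X - L (m(L, X) = 4 + (X - L) = 4 + X - L)
√(-223 + m(14, t(-5, -1))) = √(-223 + (4 - 2*(-5) - 1*14)) = √(-223 + (4 + 10 - 14)) = √(-223 + 0) = √(-223) = I*√223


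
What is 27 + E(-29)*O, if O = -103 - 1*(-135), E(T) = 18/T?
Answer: 207/29 ≈ 7.1379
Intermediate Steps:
O = 32 (O = -103 + 135 = 32)
27 + E(-29)*O = 27 + (18/(-29))*32 = 27 + (18*(-1/29))*32 = 27 - 18/29*32 = 27 - 576/29 = 207/29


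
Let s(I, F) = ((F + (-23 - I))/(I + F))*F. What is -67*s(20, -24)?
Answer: 26934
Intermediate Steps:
s(I, F) = F*(-23 + F - I)/(F + I) (s(I, F) = ((-23 + F - I)/(F + I))*F = F*(-23 + F - I)/(F + I))
-67*s(20, -24) = -(-1608)*(-23 - 24 - 1*20)/(-24 + 20) = -(-1608)*(-23 - 24 - 20)/(-4) = -(-1608)*(-1)*(-67)/4 = -67*(-402) = 26934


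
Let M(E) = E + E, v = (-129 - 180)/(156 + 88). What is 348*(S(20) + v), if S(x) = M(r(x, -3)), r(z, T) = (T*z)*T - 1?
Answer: 7572741/61 ≈ 1.2414e+5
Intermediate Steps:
r(z, T) = -1 + z*T² (r(z, T) = z*T² - 1 = -1 + z*T²)
v = -309/244 ≈ -1.2664
M(E) = 2*E
S(x) = -2 + 18*x (S(x) = 2*(-1 + x*(-3)²) = 2*(-1 + x*9) = 2*(-1 + 9*x) = -2 + 18*x)
348*(S(20) + v) = 348*((-2 + 18*20) - 309/244) = 348*((-2 + 360) - 309/244) = 348*(358 - 309/244) = 348*(87043/244) = 7572741/61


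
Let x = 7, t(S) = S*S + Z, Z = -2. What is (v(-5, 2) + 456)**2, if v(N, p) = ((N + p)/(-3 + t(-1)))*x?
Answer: 3404025/16 ≈ 2.1275e+5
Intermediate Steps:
t(S) = -2 + S**2 (t(S) = S*S - 2 = S**2 - 2 = -2 + S**2)
v(N, p) = -7*N/4 - 7*p/4 (v(N, p) = ((N + p)/(-3 + (-2 + (-1)**2)))*7 = ((N + p)/(-3 + (-2 + 1)))*7 = ((N + p)/(-3 - 1))*7 = ((N + p)/(-4))*7 = ((N + p)*(-1/4))*7 = (-N/4 - p/4)*7 = -7*N/4 - 7*p/4)
(v(-5, 2) + 456)**2 = ((-7/4*(-5) - 7/4*2) + 456)**2 = ((35/4 - 7/2) + 456)**2 = (21/4 + 456)**2 = (1845/4)**2 = 3404025/16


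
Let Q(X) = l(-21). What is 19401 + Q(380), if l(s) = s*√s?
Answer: 19401 - 21*I*√21 ≈ 19401.0 - 96.234*I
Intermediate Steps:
l(s) = s^(3/2)
Q(X) = -21*I*√21 (Q(X) = (-21)^(3/2) = -21*I*√21)
19401 + Q(380) = 19401 - 21*I*√21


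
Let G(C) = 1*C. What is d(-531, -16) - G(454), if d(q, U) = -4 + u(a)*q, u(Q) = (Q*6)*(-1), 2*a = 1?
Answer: 1135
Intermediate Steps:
a = ½ (a = (½)*1 = ½ ≈ 0.50000)
u(Q) = -6*Q (u(Q) = (6*Q)*(-1) = -6*Q)
d(q, U) = -4 - 3*q (d(q, U) = -4 + (-6*½)*q = -4 - 3*q)
G(C) = C
d(-531, -16) - G(454) = (-4 - 3*(-531)) - 1*454 = (-4 + 1593) - 454 = 1589 - 454 = 1135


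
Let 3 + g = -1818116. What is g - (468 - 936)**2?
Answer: -2037143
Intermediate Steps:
g = -1818119 (g = -3 - 1818116 = -1818119)
g - (468 - 936)**2 = -1818119 - (468 - 936)**2 = -1818119 - 1*(-468)**2 = -1818119 - 1*219024 = -1818119 - 219024 = -2037143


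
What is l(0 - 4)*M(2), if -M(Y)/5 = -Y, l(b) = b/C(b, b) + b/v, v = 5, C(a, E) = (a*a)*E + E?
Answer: -126/17 ≈ -7.4118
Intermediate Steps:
C(a, E) = E + E*a**2 (C(a, E) = a**2*E + E = E*a**2 + E = E + E*a**2)
l(b) = 1/(1 + b**2) + b/5 (l(b) = b/((b*(1 + b**2))) + b/5 = b*(1/(b*(1 + b**2))) + b*(1/5) = 1/(1 + b**2) + b/5)
M(Y) = 5*Y (M(Y) = -(-5)*Y = 5*Y)
l(0 - 4)*M(2) = ((5 + (0 - 4) + (0 - 4)**3)/(5*(1 + (0 - 4)**2)))*(5*2) = ((5 - 4 + (-4)**3)/(5*(1 + (-4)**2)))*10 = ((5 - 4 - 64)/(5*(1 + 16)))*10 = ((1/5)*(-63)/17)*10 = ((1/5)*(1/17)*(-63))*10 = -63/85*10 = -126/17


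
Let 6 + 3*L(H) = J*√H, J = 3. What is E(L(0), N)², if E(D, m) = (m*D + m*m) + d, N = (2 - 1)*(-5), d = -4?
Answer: 961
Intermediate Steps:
L(H) = -2 + √H (L(H) = -2 + (3*√H)/3 = -2 + √H)
N = -5 (N = 1*(-5) = -5)
E(D, m) = -4 + m² + D*m (E(D, m) = (m*D + m*m) - 4 = (D*m + m²) - 4 = (m² + D*m) - 4 = -4 + m² + D*m)
E(L(0), N)² = (-4 + (-5)² + (-2 + √0)*(-5))² = (-4 + 25 + (-2 + 0)*(-5))² = (-4 + 25 - 2*(-5))² = (-4 + 25 + 10)² = 31² = 961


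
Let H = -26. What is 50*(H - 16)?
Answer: -2100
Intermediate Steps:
50*(H - 16) = 50*(-26 - 16) = 50*(-42) = -2100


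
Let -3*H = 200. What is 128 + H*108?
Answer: -7072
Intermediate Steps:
H = -200/3 (H = -⅓*200 = -200/3 ≈ -66.667)
128 + H*108 = 128 - 200/3*108 = 128 - 7200 = -7072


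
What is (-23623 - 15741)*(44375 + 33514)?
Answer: -3066022596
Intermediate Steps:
(-23623 - 15741)*(44375 + 33514) = -39364*77889 = -3066022596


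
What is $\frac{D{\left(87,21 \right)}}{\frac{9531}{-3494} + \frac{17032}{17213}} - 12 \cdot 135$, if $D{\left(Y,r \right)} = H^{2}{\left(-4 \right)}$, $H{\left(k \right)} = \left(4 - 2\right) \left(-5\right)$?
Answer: $- \frac{35076168020}{20909459} \approx -1677.5$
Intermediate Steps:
$H{\left(k \right)} = -10$ ($H{\left(k \right)} = 2 \left(-5\right) = -10$)
$D{\left(Y,r \right)} = 100$ ($D{\left(Y,r \right)} = \left(-10\right)^{2} = 100$)
$\frac{D{\left(87,21 \right)}}{\frac{9531}{-3494} + \frac{17032}{17213}} - 12 \cdot 135 = \frac{100}{\frac{9531}{-3494} + \frac{17032}{17213}} - 12 \cdot 135 = \frac{100}{9531 \left(- \frac{1}{3494}\right) + 17032 \cdot \frac{1}{17213}} - 1620 = \frac{100}{- \frac{9531}{3494} + \frac{17032}{17213}} - 1620 = \frac{100}{- \frac{104547295}{60142222}} - 1620 = 100 \left(- \frac{60142222}{104547295}\right) - 1620 = - \frac{1202844440}{20909459} - 1620 = - \frac{35076168020}{20909459}$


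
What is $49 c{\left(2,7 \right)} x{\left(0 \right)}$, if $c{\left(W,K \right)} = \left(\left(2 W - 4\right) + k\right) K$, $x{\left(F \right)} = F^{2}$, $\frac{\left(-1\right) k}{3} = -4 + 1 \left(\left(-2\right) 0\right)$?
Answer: $0$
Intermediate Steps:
$k = 12$ ($k = - 3 \left(-4 + 1 \left(\left(-2\right) 0\right)\right) = - 3 \left(-4 + 1 \cdot 0\right) = - 3 \left(-4 + 0\right) = \left(-3\right) \left(-4\right) = 12$)
$c{\left(W,K \right)} = K \left(8 + 2 W\right)$ ($c{\left(W,K \right)} = \left(\left(2 W - 4\right) + 12\right) K = \left(\left(-4 + 2 W\right) + 12\right) K = \left(8 + 2 W\right) K = K \left(8 + 2 W\right)$)
$49 c{\left(2,7 \right)} x{\left(0 \right)} = 49 \cdot 2 \cdot 7 \left(4 + 2\right) 0^{2} = 49 \cdot 2 \cdot 7 \cdot 6 \cdot 0 = 49 \cdot 84 \cdot 0 = 4116 \cdot 0 = 0$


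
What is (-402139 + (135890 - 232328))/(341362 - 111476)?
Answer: -498577/229886 ≈ -2.1688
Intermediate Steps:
(-402139 + (135890 - 232328))/(341362 - 111476) = (-402139 - 96438)/229886 = -498577*1/229886 = -498577/229886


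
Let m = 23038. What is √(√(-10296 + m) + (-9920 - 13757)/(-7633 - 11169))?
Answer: √(445174954 + 353515204*√12742)/18802 ≈ 10.684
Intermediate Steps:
√(√(-10296 + m) + (-9920 - 13757)/(-7633 - 11169)) = √(√(-10296 + 23038) + (-9920 - 13757)/(-7633 - 11169)) = √(√12742 - 23677/(-18802)) = √(√12742 - 23677*(-1/18802)) = √(√12742 + 23677/18802) = √(23677/18802 + √12742)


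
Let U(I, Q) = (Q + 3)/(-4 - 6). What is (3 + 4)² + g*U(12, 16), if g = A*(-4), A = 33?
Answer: 1499/5 ≈ 299.80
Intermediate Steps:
U(I, Q) = -3/10 - Q/10 (U(I, Q) = (3 + Q)/(-10) = (3 + Q)*(-⅒) = -3/10 - Q/10)
g = -132 (g = 33*(-4) = -132)
(3 + 4)² + g*U(12, 16) = (3 + 4)² - 132*(-3/10 - ⅒*16) = 7² - 132*(-3/10 - 8/5) = 49 - 132*(-19/10) = 49 + 1254/5 = 1499/5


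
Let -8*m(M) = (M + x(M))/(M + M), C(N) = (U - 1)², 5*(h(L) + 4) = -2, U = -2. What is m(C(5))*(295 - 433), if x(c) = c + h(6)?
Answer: 391/30 ≈ 13.033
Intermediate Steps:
h(L) = -22/5 (h(L) = -4 + (⅕)*(-2) = -4 - ⅖ = -22/5)
C(N) = 9 (C(N) = (-2 - 1)² = (-3)² = 9)
x(c) = -22/5 + c (x(c) = c - 22/5 = -22/5 + c)
m(M) = -(-22/5 + 2*M)/(16*M) (m(M) = -(M + (-22/5 + M))/(8*(M + M)) = -(-22/5 + 2*M)/(8*(2*M)) = -(-22/5 + 2*M)*1/(2*M)/8 = -(-22/5 + 2*M)/(16*M))
m(C(5))*(295 - 433) = ((1/40)*(11 - 5*9)/9)*(295 - 433) = ((1/40)*(⅑)*(11 - 45))*(-138) = ((1/40)*(⅑)*(-34))*(-138) = -17/180*(-138) = 391/30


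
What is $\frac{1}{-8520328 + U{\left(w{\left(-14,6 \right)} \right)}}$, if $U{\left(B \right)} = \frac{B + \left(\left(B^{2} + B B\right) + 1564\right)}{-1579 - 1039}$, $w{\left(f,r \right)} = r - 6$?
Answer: $- \frac{77}{656065302} \approx -1.1737 \cdot 10^{-7}$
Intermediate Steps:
$w{\left(f,r \right)} = -6 + r$
$U{\left(B \right)} = - \frac{46}{77} - \frac{B^{2}}{1309} - \frac{B}{2618}$ ($U{\left(B \right)} = \frac{B + \left(\left(B^{2} + B^{2}\right) + 1564\right)}{-2618} = \left(B + \left(2 B^{2} + 1564\right)\right) \left(- \frac{1}{2618}\right) = \left(B + \left(1564 + 2 B^{2}\right)\right) \left(- \frac{1}{2618}\right) = \left(1564 + B + 2 B^{2}\right) \left(- \frac{1}{2618}\right) = - \frac{46}{77} - \frac{B^{2}}{1309} - \frac{B}{2618}$)
$\frac{1}{-8520328 + U{\left(w{\left(-14,6 \right)} \right)}} = \frac{1}{-8520328 - \left(\frac{46}{77} + \frac{\left(-6 + 6\right)^{2}}{1309} + \frac{-6 + 6}{2618}\right)} = \frac{1}{-8520328 - \left(\frac{46}{77} + \frac{0^{2}}{1309}\right)} = \frac{1}{-8520328 - \frac{46}{77}} = \frac{1}{- \frac{656065302}{77}} = - \frac{77}{656065302}$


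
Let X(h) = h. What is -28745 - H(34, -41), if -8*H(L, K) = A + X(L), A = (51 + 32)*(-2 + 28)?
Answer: -28471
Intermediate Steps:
A = 2158 (A = 83*26 = 2158)
H(L, K) = -1079/4 - L/8 (H(L, K) = -(2158 + L)/8 = -1079/4 - L/8)
-28745 - H(34, -41) = -28745 - (-1079/4 - ⅛*34) = -28745 - (-1079/4 - 17/4) = -28745 - 1*(-274) = -28745 + 274 = -28471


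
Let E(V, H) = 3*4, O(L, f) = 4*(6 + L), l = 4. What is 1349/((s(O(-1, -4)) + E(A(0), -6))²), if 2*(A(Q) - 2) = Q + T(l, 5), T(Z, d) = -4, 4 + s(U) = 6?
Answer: 1349/196 ≈ 6.8827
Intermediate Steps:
O(L, f) = 24 + 4*L
s(U) = 2 (s(U) = -4 + 6 = 2)
A(Q) = Q/2 (A(Q) = 2 + (Q - 4)/2 = 2 + (-4 + Q)/2 = 2 + (-2 + Q/2) = Q/2)
E(V, H) = 12
1349/((s(O(-1, -4)) + E(A(0), -6))²) = 1349/((2 + 12)²) = 1349/(14²) = 1349/196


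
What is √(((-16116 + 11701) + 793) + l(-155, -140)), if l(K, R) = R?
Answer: 3*I*√418 ≈ 61.335*I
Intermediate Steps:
√(((-16116 + 11701) + 793) + l(-155, -140)) = √(((-16116 + 11701) + 793) - 140) = √((-4415 + 793) - 140) = √(-3622 - 140) = √(-3762) = 3*I*√418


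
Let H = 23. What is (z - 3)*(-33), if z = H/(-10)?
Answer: 1749/10 ≈ 174.90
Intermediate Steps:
z = -23/10 (z = 23/(-10) = 23*(-⅒) = -23/10 ≈ -2.3000)
(z - 3)*(-33) = (-23/10 - 3)*(-33) = -53/10*(-33) = 1749/10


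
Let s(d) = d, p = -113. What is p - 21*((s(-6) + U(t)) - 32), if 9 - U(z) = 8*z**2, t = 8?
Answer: 11248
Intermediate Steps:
U(z) = 9 - 8*z**2
p - 21*((s(-6) + U(t)) - 32) = -113 - 21*((-6 + (9 - 8*8**2)) - 32) = -113 - 21*((-6 + (9 - 8*64)) - 32) = -113 - 21*((-6 + (9 - 512)) - 32) = -113 - 21*((-6 - 503) - 32) = -113 - 21*(-509 - 32) = -113 - 21*(-541) = -113 + 11361 = 11248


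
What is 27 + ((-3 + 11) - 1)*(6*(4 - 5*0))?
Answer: 195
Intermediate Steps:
27 + ((-3 + 11) - 1)*(6*(4 - 5*0)) = 27 + (8 - 1)*(6*(4 + 0)) = 27 + 7*(6*4) = 27 + 7*24 = 27 + 168 = 195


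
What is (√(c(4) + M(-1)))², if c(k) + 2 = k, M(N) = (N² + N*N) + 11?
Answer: 15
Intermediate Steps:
M(N) = 11 + 2*N² (M(N) = (N² + N²) + 11 = 2*N² + 11 = 11 + 2*N²)
c(k) = -2 + k
(√(c(4) + M(-1)))² = (√((-2 + 4) + (11 + 2*(-1)²)))² = (√(2 + (11 + 2*1)))² = (√(2 + (11 + 2)))² = (√(2 + 13))² = (√15)² = 15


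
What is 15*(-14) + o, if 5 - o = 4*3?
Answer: -217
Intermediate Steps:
o = -7 (o = 5 - 4*3 = 5 - 1*12 = 5 - 12 = -7)
15*(-14) + o = 15*(-14) - 7 = -210 - 7 = -217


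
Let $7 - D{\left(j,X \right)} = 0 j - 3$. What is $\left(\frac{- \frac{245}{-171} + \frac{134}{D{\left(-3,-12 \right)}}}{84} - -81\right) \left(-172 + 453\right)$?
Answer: $\frac{819129331}{35910} \approx 22811.0$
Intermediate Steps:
$D{\left(j,X \right)} = 10$ ($D{\left(j,X \right)} = 7 - \left(0 j - 3\right) = 7 - \left(0 - 3\right) = 7 - -3 = 7 + 3 = 10$)
$\left(\frac{- \frac{245}{-171} + \frac{134}{D{\left(-3,-12 \right)}}}{84} - -81\right) \left(-172 + 453\right) = \left(\frac{- \frac{245}{-171} + \frac{134}{10}}{84} - -81\right) \left(-172 + 453\right) = \left(\left(\left(-245\right) \left(- \frac{1}{171}\right) + 134 \cdot \frac{1}{10}\right) \frac{1}{84} + 81\right) 281 = \left(\left(\frac{245}{171} + \frac{67}{5}\right) \frac{1}{84} + 81\right) 281 = \left(\frac{12682}{855} \cdot \frac{1}{84} + 81\right) 281 = \left(\frac{6341}{35910} + 81\right) 281 = \frac{2915051}{35910} \cdot 281 = \frac{819129331}{35910}$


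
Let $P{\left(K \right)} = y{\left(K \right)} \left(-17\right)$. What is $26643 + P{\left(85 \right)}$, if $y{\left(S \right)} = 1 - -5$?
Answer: $26541$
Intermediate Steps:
$y{\left(S \right)} = 6$ ($y{\left(S \right)} = 1 + 5 = 6$)
$P{\left(K \right)} = -102$ ($P{\left(K \right)} = 6 \left(-17\right) = -102$)
$26643 + P{\left(85 \right)} = 26643 - 102 = 26541$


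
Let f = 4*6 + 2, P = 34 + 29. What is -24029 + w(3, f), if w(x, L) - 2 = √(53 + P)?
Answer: -24027 + 2*√29 ≈ -24016.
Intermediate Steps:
P = 63
f = 26 (f = 24 + 2 = 26)
w(x, L) = 2 + 2*√29 (w(x, L) = 2 + √(53 + 63) = 2 + √116 = 2 + 2*√29)
-24029 + w(3, f) = -24029 + (2 + 2*√29) = -24027 + 2*√29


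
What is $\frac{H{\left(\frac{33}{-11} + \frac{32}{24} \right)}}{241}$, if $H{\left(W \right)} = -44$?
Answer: $- \frac{44}{241} \approx -0.18257$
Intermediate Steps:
$\frac{H{\left(\frac{33}{-11} + \frac{32}{24} \right)}}{241} = - \frac{44}{241}$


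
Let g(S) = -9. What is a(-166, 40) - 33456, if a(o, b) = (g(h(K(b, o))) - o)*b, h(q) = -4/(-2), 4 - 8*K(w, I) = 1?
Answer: -27176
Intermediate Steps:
K(w, I) = 3/8 (K(w, I) = ½ - ⅛*1 = ½ - ⅛ = 3/8)
h(q) = 2 (h(q) = -4*(-½) = 2)
a(o, b) = b*(-9 - o) (a(o, b) = (-9 - o)*b = b*(-9 - o))
a(-166, 40) - 33456 = -1*40*(9 - 166) - 33456 = -1*40*(-157) - 33456 = 6280 - 33456 = -27176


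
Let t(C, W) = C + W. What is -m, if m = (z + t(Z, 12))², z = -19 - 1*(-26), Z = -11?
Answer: -64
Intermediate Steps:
z = 7 (z = -19 + 26 = 7)
m = 64 (m = (7 + (-11 + 12))² = (7 + 1)² = 8² = 64)
-m = -1*64 = -64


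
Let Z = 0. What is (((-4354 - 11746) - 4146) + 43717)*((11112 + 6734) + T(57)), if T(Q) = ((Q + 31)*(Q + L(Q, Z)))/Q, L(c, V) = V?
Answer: 420928914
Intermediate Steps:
T(Q) = 31 + Q (T(Q) = ((Q + 31)*(Q + 0))/Q = ((31 + Q)*Q)/Q = (Q*(31 + Q))/Q = 31 + Q)
(((-4354 - 11746) - 4146) + 43717)*((11112 + 6734) + T(57)) = (((-4354 - 11746) - 4146) + 43717)*((11112 + 6734) + (31 + 57)) = ((-16100 - 4146) + 43717)*(17846 + 88) = (-20246 + 43717)*17934 = 23471*17934 = 420928914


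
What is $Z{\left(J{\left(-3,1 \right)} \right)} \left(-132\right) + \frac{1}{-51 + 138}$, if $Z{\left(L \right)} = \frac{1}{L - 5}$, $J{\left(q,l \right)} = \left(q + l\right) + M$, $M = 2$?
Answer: $\frac{11489}{435} \approx 26.411$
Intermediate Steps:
$J{\left(q,l \right)} = 2 + l + q$ ($J{\left(q,l \right)} = \left(q + l\right) + 2 = \left(l + q\right) + 2 = 2 + l + q$)
$Z{\left(L \right)} = \frac{1}{-5 + L}$
$Z{\left(J{\left(-3,1 \right)} \right)} \left(-132\right) + \frac{1}{-51 + 138} = \frac{1}{-5 + \left(2 + 1 - 3\right)} \left(-132\right) + \frac{1}{-51 + 138} = \frac{1}{-5 + 0} \left(-132\right) + \frac{1}{87} = \frac{1}{-5} \left(-132\right) + \frac{1}{87} = \left(- \frac{1}{5}\right) \left(-132\right) + \frac{1}{87} = \frac{132}{5} + \frac{1}{87} = \frac{11489}{435}$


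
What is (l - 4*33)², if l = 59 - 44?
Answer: 13689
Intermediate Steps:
l = 15
(l - 4*33)² = (15 - 4*33)² = (15 - 132)² = (-117)² = 13689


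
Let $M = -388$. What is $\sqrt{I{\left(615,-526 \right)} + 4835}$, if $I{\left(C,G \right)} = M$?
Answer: $\sqrt{4447} \approx 66.686$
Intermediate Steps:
$I{\left(C,G \right)} = -388$
$\sqrt{I{\left(615,-526 \right)} + 4835} = \sqrt{-388 + 4835} = \sqrt{4447}$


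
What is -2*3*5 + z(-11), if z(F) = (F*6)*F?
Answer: 696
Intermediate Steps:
z(F) = 6*F**2 (z(F) = (6*F)*F = 6*F**2)
-2*3*5 + z(-11) = -2*3*5 + 6*(-11)**2 = -6*5 + 6*121 = -30 + 726 = 696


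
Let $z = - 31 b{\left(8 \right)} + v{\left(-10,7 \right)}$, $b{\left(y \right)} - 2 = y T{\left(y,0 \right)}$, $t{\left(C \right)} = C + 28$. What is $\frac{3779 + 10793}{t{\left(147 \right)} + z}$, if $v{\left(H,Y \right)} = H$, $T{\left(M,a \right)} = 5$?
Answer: $- \frac{14572}{1137} \approx -12.816$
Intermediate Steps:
$t{\left(C \right)} = 28 + C$
$b{\left(y \right)} = 2 + 5 y$ ($b{\left(y \right)} = 2 + y 5 = 2 + 5 y$)
$z = -1312$ ($z = - 31 \left(2 + 5 \cdot 8\right) - 10 = - 31 \left(2 + 40\right) - 10 = \left(-31\right) 42 - 10 = -1302 - 10 = -1312$)
$\frac{3779 + 10793}{t{\left(147 \right)} + z} = \frac{3779 + 10793}{\left(28 + 147\right) - 1312} = \frac{14572}{175 - 1312} = \frac{14572}{-1137} = 14572 \left(- \frac{1}{1137}\right) = - \frac{14572}{1137}$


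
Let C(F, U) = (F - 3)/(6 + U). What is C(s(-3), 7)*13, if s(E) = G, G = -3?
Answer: -6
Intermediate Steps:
s(E) = -3
C(F, U) = (-3 + F)/(6 + U)
C(s(-3), 7)*13 = ((-3 - 3)/(6 + 7))*13 = (-6/13)*13 = ((1/13)*(-6))*13 = -6/13*13 = -6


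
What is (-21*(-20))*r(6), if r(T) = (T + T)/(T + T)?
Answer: 420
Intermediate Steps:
r(T) = 1 (r(T) = (2*T)/((2*T)) = (2*T)*(1/(2*T)) = 1)
(-21*(-20))*r(6) = -21*(-20)*1 = 420*1 = 420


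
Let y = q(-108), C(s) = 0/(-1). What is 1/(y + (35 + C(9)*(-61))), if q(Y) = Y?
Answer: -1/73 ≈ -0.013699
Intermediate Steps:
C(s) = 0 (C(s) = 0*(-1) = 0)
y = -108
1/(y + (35 + C(9)*(-61))) = 1/(-108 + (35 + 0*(-61))) = 1/(-108 + (35 + 0)) = 1/(-108 + 35) = 1/(-73) = -1/73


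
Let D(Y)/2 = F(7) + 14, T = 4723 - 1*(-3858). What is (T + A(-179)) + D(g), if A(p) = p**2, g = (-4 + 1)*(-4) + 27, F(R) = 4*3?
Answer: 40674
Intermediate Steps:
F(R) = 12
g = 39 (g = -3*(-4) + 27 = 12 + 27 = 39)
T = 8581 (T = 4723 + 3858 = 8581)
D(Y) = 52 (D(Y) = 2*(12 + 14) = 2*26 = 52)
(T + A(-179)) + D(g) = (8581 + (-179)**2) + 52 = (8581 + 32041) + 52 = 40622 + 52 = 40674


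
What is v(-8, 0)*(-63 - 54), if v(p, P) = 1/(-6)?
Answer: 39/2 ≈ 19.500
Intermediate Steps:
v(p, P) = -⅙
v(-8, 0)*(-63 - 54) = -(-63 - 54)/6 = -⅙*(-117) = 39/2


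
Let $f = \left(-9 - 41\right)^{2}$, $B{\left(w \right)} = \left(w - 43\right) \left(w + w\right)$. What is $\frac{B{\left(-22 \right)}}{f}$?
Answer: $\frac{143}{125} \approx 1.144$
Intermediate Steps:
$B{\left(w \right)} = 2 w \left(-43 + w\right)$ ($B{\left(w \right)} = \left(-43 + w\right) 2 w = 2 w \left(-43 + w\right)$)
$f = 2500$ ($f = \left(-50\right)^{2} = 2500$)
$\frac{B{\left(-22 \right)}}{f} = \frac{2 \left(-22\right) \left(-43 - 22\right)}{2500} = 2 \left(-22\right) \left(-65\right) \frac{1}{2500} = 2860 \cdot \frac{1}{2500} = \frac{143}{125}$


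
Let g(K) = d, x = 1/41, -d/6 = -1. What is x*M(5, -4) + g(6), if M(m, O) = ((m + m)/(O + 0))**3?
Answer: 1843/328 ≈ 5.6189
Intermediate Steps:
d = 6 (d = -6*(-1) = 6)
x = 1/41 ≈ 0.024390
g(K) = 6
M(m, O) = 8*m**3/O**3 (M(m, O) = ((2*m)/O)**3 = (2*m/O)**3 = 8*m**3/O**3)
x*M(5, -4) + g(6) = (8*5**3/(-4)**3)/41 + 6 = (8*(-1/64)*125)/41 + 6 = (1/41)*(-125/8) + 6 = -125/328 + 6 = 1843/328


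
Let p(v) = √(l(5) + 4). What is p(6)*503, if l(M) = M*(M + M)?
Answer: 1509*√6 ≈ 3696.3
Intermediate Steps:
l(M) = 2*M² (l(M) = M*(2*M) = 2*M²)
p(v) = 3*√6 (p(v) = √(2*5² + 4) = √(2*25 + 4) = √(50 + 4) = √54 = 3*√6)
p(6)*503 = (3*√6)*503 = 1509*√6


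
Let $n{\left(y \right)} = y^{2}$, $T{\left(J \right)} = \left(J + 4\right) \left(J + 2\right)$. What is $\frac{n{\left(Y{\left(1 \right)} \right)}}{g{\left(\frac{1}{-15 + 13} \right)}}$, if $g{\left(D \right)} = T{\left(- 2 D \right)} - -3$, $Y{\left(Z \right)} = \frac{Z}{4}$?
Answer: $\frac{1}{288} \approx 0.0034722$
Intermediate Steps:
$Y{\left(Z \right)} = \frac{Z}{4}$ ($Y{\left(Z \right)} = Z \frac{1}{4} = \frac{Z}{4}$)
$T{\left(J \right)} = \left(2 + J\right) \left(4 + J\right)$ ($T{\left(J \right)} = \left(4 + J\right) \left(2 + J\right) = \left(2 + J\right) \left(4 + J\right)$)
$g{\left(D \right)} = 11 - 12 D + 4 D^{2}$ ($g{\left(D \right)} = \left(8 + \left(- 2 D\right)^{2} + 6 \left(- 2 D\right)\right) - -3 = \left(8 + 4 D^{2} - 12 D\right) + 3 = \left(8 - 12 D + 4 D^{2}\right) + 3 = 11 - 12 D + 4 D^{2}$)
$\frac{n{\left(Y{\left(1 \right)} \right)}}{g{\left(\frac{1}{-15 + 13} \right)}} = \frac{\left(\frac{1}{4} \cdot 1\right)^{2}}{11 - \frac{12}{-15 + 13} + 4 \left(\frac{1}{-15 + 13}\right)^{2}} = \frac{1}{16 \left(11 - \frac{12}{-2} + 4 \left(\frac{1}{-2}\right)^{2}\right)} = \frac{1}{16 \left(11 - -6 + 4 \left(- \frac{1}{2}\right)^{2}\right)} = \frac{1}{16 \left(11 + 6 + 4 \cdot \frac{1}{4}\right)} = \frac{1}{16 \left(11 + 6 + 1\right)} = \frac{1}{16 \cdot 18} = \frac{1}{16} \cdot \frac{1}{18} = \frac{1}{288}$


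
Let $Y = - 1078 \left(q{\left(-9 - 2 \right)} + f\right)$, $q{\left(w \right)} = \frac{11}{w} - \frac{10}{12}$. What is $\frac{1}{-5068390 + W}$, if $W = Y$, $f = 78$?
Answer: $- \frac{3}{15451493} \approx -1.9416 \cdot 10^{-7}$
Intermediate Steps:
$q{\left(w \right)} = - \frac{5}{6} + \frac{11}{w}$ ($q{\left(w \right)} = \frac{11}{w} - \frac{5}{6} = - \frac{5}{6} + \frac{11}{w}$)
$Y = - \frac{246323}{3}$ ($Y = - 1078 \left(\left(- \frac{5}{6} + \frac{11}{-9 - 2}\right) + 78\right) = - 1078 \left(\left(- \frac{5}{6} + \frac{11}{-11}\right) + 78\right) = - 1078 \left(\left(- \frac{5}{6} + 11 \left(- \frac{1}{11}\right)\right) + 78\right) = - 1078 \left(\left(- \frac{5}{6} - 1\right) + 78\right) = - 1078 \left(- \frac{11}{6} + 78\right) = \left(-1078\right) \frac{457}{6} = - \frac{246323}{3} \approx -82108.0$)
$W = - \frac{246323}{3} \approx -82108.0$
$\frac{1}{-5068390 + W} = \frac{1}{-5068390 - \frac{246323}{3}} = \frac{1}{- \frac{15451493}{3}} = - \frac{3}{15451493}$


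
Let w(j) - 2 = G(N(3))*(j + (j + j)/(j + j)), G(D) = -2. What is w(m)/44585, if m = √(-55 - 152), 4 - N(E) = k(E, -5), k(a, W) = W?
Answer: -6*I*√23/44585 ≈ -0.0006454*I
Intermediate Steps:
N(E) = 9 (N(E) = 4 - 1*(-5) = 4 + 5 = 9)
m = 3*I*√23 (m = √(-207) = 3*I*√23 ≈ 14.387*I)
w(j) = -2*j (w(j) = 2 - 2*(j + (j + j)/(j + j)) = 2 - 2*(j + (2*j)/((2*j))) = 2 - 2*(j + (2*j)*(1/(2*j))) = 2 - 2*(j + 1) = 2 - 2*(1 + j) = 2 + (-2 - 2*j) = -2*j)
w(m)/44585 = -6*I*√23/44585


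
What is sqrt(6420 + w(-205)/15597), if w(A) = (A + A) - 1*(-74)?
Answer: 2*sqrt(43382364033)/5199 ≈ 80.125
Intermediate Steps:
w(A) = 74 + 2*A (w(A) = 2*A + 74 = 74 + 2*A)
sqrt(6420 + w(-205)/15597) = sqrt(6420 + (74 + 2*(-205))/15597) = sqrt(6420 + (74 - 410)*(1/15597)) = sqrt(6420 - 336*1/15597) = sqrt(6420 - 112/5199) = sqrt(33377468/5199) = 2*sqrt(43382364033)/5199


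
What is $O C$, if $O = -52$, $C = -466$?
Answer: $24232$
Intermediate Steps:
$O C = \left(-52\right) \left(-466\right) = 24232$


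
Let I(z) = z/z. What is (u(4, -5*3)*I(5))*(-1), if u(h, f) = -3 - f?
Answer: -12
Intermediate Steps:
I(z) = 1
(u(4, -5*3)*I(5))*(-1) = ((-3 - (-5)*3)*1)*(-1) = ((-3 - 1*(-15))*1)*(-1) = ((-3 + 15)*1)*(-1) = (12*1)*(-1) = 12*(-1) = -12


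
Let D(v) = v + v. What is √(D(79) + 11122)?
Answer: 4*√705 ≈ 106.21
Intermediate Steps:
D(v) = 2*v
√(D(79) + 11122) = √(2*79 + 11122) = √(158 + 11122) = √11280 = 4*√705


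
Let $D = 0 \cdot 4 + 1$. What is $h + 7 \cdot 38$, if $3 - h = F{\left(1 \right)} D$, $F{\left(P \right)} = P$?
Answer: $268$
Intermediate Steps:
$D = 1$ ($D = 0 + 1 = 1$)
$h = 2$ ($h = 3 - 1 \cdot 1 = 3 - 1 = 2$)
$h + 7 \cdot 38 = 2 + 7 \cdot 38 = 2 + 266 = 268$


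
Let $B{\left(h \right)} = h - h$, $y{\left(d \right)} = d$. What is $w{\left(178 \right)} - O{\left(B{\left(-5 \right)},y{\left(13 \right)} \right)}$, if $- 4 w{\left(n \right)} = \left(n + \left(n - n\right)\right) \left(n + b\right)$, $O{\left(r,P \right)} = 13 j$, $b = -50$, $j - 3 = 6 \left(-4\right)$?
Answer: $-5423$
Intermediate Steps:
$j = -21$ ($j = 3 + 6 \left(-4\right) = 3 - 24 = -21$)
$B{\left(h \right)} = 0$
$O{\left(r,P \right)} = -273$ ($O{\left(r,P \right)} = 13 \left(-21\right) = -273$)
$w{\left(n \right)} = - \frac{n \left(-50 + n\right)}{4}$ ($w{\left(n \right)} = - \frac{\left(n + \left(n - n\right)\right) \left(n - 50\right)}{4} = - \frac{\left(n + 0\right) \left(-50 + n\right)}{4} = - \frac{n \left(-50 + n\right)}{4}$)
$w{\left(178 \right)} - O{\left(B{\left(-5 \right)},y{\left(13 \right)} \right)} = \frac{1}{4} \cdot 178 \left(50 - 178\right) - -273 = \frac{1}{4} \cdot 178 \left(50 - 178\right) + 273 = \frac{1}{4} \cdot 178 \left(-128\right) + 273 = -5696 + 273 = -5423$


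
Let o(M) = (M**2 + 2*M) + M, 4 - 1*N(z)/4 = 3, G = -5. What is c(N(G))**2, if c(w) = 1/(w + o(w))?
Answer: 1/1024 ≈ 0.00097656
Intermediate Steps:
N(z) = 4 (N(z) = 16 - 4*3 = 16 - 12 = 4)
o(M) = M**2 + 3*M
c(w) = 1/(w + w*(3 + w))
c(N(G))**2 = (1/(4*(4 + 4)))**2 = ((1/4)/8)**2 = ((1/4)*(1/8))**2 = (1/32)**2 = 1/1024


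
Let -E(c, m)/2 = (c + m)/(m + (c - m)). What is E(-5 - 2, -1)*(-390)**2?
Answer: -2433600/7 ≈ -3.4766e+5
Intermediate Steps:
E(c, m) = -2*(c + m)/c (E(c, m) = -2*(c + m)/(m + (c - m)) = -2*(c + m)/c)
E(-5 - 2, -1)*(-390)**2 = (-2 - 2*(-1)/(-5 - 2))*(-390)**2 = (-2 - 2*(-1)/(-7))*152100 = (-2 - 2*(-1)*(-1/7))*152100 = (-2 - 2/7)*152100 = -16/7*152100 = -2433600/7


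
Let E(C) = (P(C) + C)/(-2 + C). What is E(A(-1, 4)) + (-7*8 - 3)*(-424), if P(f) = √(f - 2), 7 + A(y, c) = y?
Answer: 125084/5 - I*√10/10 ≈ 25017.0 - 0.31623*I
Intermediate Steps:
A(y, c) = -7 + y
P(f) = √(-2 + f)
E(C) = (C + √(-2 + C))/(-2 + C) (E(C) = (√(-2 + C) + C)/(-2 + C) = (C + √(-2 + C))/(-2 + C))
E(A(-1, 4)) + (-7*8 - 3)*(-424) = ((-7 - 1) + √(-2 + (-7 - 1)))/(-2 + (-7 - 1)) + (-7*8 - 3)*(-424) = (-8 + √(-2 - 8))/(-2 - 8) + (-56 - 3)*(-424) = (-8 + √(-10))/(-10) - 59*(-424) = -(-8 + I*√10)/10 + 25016 = (⅘ - I*√10/10) + 25016 = 125084/5 - I*√10/10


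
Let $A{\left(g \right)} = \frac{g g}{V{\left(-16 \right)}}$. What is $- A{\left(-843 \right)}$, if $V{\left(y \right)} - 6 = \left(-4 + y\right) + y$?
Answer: $\frac{236883}{10} \approx 23688.0$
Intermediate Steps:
$V{\left(y \right)} = 2 + 2 y$ ($V{\left(y \right)} = 6 + \left(\left(-4 + y\right) + y\right) = 6 + \left(-4 + 2 y\right) = 2 + 2 y$)
$A{\left(g \right)} = - \frac{g^{2}}{30}$ ($A{\left(g \right)} = \frac{g g}{2 + 2 \left(-16\right)} = \frac{g^{2}}{2 - 32} = \frac{g^{2}}{-30} = g^{2} \left(- \frac{1}{30}\right) = - \frac{g^{2}}{30}$)
$- A{\left(-843 \right)} = - \frac{\left(-1\right) \left(-843\right)^{2}}{30} = - \frac{\left(-1\right) 710649}{30} = \left(-1\right) \left(- \frac{236883}{10}\right) = \frac{236883}{10}$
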